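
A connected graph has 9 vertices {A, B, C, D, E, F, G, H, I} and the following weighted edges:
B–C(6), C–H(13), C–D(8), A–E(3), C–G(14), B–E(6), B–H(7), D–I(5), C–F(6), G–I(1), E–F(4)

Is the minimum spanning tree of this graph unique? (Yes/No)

Sort edges by weight, then run Kruskal:
G–I (1): add — endpoints in different components.
A–E (3): add — endpoints in different components.
E–F (4): add — endpoints in different components.
D–I (5): add — endpoints in different components.
B–C (6): add — endpoints in different components.
B–E (6): add — endpoints in different components.
C–F (6): skip — C and F already connected.
B–H (7): add — endpoints in different components.
C–D (8): add — endpoints in different components.
Non-tree edge C–F has weight 6, equal to the heaviest edge on its tree cycle — swapping gives another MST of the same weight. Not unique.

No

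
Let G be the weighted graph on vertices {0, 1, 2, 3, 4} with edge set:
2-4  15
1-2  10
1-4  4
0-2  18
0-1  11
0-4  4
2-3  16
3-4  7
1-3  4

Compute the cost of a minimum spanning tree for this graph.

22

Kruskal: consider edges lightest-first.
0-4 (4): add — endpoints in different components.
1-3 (4): add — endpoints in different components.
1-4 (4): add — endpoints in different components.
3-4 (7): skip — 3 and 4 already connected.
1-2 (10): add — endpoints in different components.
MST edges: 0-4, 1-3, 1-4, 1-2; total weight 4+4+4+10 = 22.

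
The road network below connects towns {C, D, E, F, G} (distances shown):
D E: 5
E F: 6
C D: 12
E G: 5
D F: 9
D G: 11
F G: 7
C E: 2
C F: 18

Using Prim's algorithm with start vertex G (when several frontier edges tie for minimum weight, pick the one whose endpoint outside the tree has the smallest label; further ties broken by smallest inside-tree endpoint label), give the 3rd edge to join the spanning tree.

D-E

Prim, starting at G.
Step 1: frontier [E G 5, F G 7, D G 11] → take E G (5); add E.
Step 2: frontier [C E 2, D E 5, E F 6, F G 7, D G 11] → take C E (2); add C.
Step 3: frontier [C D 12, C F 18, D E 5, E F 6, F G 7, D G 11] → take D E (5); add D.
Step 4: frontier [C F 18, D F 9, E F 6, F G 7] → take E F (6); add F.
The 3rd edge added is D E.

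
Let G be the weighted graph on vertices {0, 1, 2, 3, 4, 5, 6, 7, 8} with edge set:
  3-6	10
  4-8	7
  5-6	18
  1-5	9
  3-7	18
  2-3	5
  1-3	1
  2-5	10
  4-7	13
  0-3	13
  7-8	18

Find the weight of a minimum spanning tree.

76

Kruskal: consider edges lightest-first.
1-3 (1): add — endpoints in different components.
2-3 (5): add — endpoints in different components.
4-8 (7): add — endpoints in different components.
1-5 (9): add — endpoints in different components.
2-5 (10): skip — 2 and 5 already connected.
3-6 (10): add — endpoints in different components.
0-3 (13): add — endpoints in different components.
4-7 (13): add — endpoints in different components.
3-7 (18): add — endpoints in different components.
MST edges: 1-3, 2-3, 4-8, 1-5, 3-6, 0-3, 4-7, 3-7; total weight 1+5+7+9+10+13+13+18 = 76.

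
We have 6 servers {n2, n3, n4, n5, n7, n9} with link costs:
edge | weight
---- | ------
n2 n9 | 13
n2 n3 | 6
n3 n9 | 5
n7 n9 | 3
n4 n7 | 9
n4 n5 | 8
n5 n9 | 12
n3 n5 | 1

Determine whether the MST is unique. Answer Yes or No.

Yes

Sort edges by weight, then run Kruskal:
n3 n5 (1): add — endpoints in different components.
n7 n9 (3): add — endpoints in different components.
n3 n9 (5): add — endpoints in different components.
n2 n3 (6): add — endpoints in different components.
n4 n5 (8): add — endpoints in different components.
Every non-tree edge has weight strictly greater than the heaviest edge on the tree path between its endpoints, so the MST is unique.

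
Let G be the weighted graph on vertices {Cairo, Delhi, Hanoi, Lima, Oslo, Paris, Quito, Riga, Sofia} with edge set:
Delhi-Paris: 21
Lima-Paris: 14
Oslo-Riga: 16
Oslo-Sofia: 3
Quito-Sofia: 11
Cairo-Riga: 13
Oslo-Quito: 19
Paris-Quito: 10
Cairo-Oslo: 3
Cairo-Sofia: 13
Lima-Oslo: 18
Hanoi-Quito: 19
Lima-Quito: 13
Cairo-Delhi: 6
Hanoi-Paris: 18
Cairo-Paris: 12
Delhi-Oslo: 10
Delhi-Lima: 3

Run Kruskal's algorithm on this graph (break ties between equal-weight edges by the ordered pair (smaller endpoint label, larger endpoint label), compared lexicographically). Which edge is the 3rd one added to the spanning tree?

Sort edges by weight, then run Kruskal:
Cairo-Oslo (3): add — endpoints in different components.
Delhi-Lima (3): add — endpoints in different components.
Oslo-Sofia (3): add — endpoints in different components.
Cairo-Delhi (6): add — endpoints in different components.
Delhi-Oslo (10): skip — Delhi and Oslo already connected.
Paris-Quito (10): add — endpoints in different components.
Quito-Sofia (11): add — endpoints in different components.
Cairo-Paris (12): skip — Paris and Cairo already connected.
Cairo-Riga (13): add — endpoints in different components.
Cairo-Sofia (13): skip — Sofia and Cairo already connected.
Lima-Quito (13): skip — Quito and Lima already connected.
Lima-Paris (14): skip — Paris and Lima already connected.
Oslo-Riga (16): skip — Riga and Oslo already connected.
Hanoi-Paris (18): add — endpoints in different components.
The 3rd edge added is Oslo-Sofia.

Oslo-Sofia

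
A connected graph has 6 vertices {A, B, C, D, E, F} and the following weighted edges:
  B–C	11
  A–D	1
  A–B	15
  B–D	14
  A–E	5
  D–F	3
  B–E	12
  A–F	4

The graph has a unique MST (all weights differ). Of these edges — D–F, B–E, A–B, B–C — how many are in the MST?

3

Kruskal: consider edges lightest-first.
A–D (1): add — endpoints in different components.
D–F (3): add — endpoints in different components.
A–F (4): skip — A and F already connected.
A–E (5): add — endpoints in different components.
B–C (11): add — endpoints in different components.
B–E (12): add — endpoints in different components.
MST edge set: {A–D, D–F, A–E, B–C, B–E}.
Of the listed edges, {D–F, B–E, B–C} are in the MST → 3.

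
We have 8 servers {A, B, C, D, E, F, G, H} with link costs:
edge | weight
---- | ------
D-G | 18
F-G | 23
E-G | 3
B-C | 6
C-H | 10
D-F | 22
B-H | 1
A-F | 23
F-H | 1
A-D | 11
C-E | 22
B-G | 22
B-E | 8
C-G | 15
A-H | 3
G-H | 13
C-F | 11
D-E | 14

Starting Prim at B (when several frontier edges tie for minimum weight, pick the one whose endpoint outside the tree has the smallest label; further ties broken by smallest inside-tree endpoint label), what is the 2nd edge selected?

F-H

Prim, starting at B.
Step 1: cheapest edge leaving the tree is B-H (1); add H.
Step 2: cheapest edge leaving the tree is F-H (1); add F.
Step 3: cheapest edge leaving the tree is A-H (3); add A.
Step 4: cheapest edge leaving the tree is B-C (6); add C.
Step 5: cheapest edge leaving the tree is B-E (8); add E.
Step 6: cheapest edge leaving the tree is E-G (3); add G.
Step 7: cheapest edge leaving the tree is A-D (11); add D.
The 2nd edge added is F-H.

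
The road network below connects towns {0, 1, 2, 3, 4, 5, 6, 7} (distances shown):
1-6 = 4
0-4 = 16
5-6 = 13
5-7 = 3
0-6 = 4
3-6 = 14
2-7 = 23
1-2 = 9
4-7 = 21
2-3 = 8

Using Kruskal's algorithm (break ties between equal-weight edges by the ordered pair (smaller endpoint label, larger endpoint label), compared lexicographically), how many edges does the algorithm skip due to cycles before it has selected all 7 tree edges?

1

Kruskal: consider edges lightest-first.
5-7 (3): add — endpoints in different components.
0-6 (4): add — endpoints in different components.
1-6 (4): add — endpoints in different components.
2-3 (8): add — endpoints in different components.
1-2 (9): add — endpoints in different components.
5-6 (13): add — endpoints in different components.
3-6 (14): skip — 3 and 6 already connected.
0-4 (16): add — endpoints in different components.
Edges rejected before the tree was complete: 1.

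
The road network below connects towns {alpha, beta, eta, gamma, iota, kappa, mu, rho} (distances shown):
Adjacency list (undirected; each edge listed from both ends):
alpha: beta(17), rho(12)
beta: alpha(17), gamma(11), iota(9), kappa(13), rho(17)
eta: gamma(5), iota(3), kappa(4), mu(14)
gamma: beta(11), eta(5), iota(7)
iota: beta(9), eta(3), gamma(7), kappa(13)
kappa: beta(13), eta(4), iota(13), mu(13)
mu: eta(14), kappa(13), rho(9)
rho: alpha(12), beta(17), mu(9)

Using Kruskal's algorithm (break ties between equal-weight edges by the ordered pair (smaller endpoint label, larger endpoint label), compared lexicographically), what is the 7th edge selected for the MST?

Sort edges by weight, then run Kruskal:
eta-iota (3): add — endpoints in different components.
eta-kappa (4): add — endpoints in different components.
eta-gamma (5): add — endpoints in different components.
gamma-iota (7): skip — gamma and iota already connected.
beta-iota (9): add — endpoints in different components.
mu-rho (9): add — endpoints in different components.
beta-gamma (11): skip — gamma and beta already connected.
alpha-rho (12): add — endpoints in different components.
beta-kappa (13): skip — beta and kappa already connected.
iota-kappa (13): skip — kappa and iota already connected.
kappa-mu (13): add — endpoints in different components.
The 7th edge added is kappa-mu.

kappa-mu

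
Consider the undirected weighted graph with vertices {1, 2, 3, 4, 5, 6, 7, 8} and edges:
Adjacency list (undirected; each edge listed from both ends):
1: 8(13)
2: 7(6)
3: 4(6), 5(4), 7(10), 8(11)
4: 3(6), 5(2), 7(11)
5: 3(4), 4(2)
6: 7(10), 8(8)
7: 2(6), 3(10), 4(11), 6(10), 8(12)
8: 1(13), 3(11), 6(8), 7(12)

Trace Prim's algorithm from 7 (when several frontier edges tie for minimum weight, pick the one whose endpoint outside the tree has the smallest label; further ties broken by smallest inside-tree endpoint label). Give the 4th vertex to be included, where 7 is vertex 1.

5

Grow the tree from 7 using Prim:
Step 1: frontier [2—7 6, 3—7 10, 6—7 10, 4—7 11, 7—8 12] → take 2—7 (6); add 2.
Step 2: frontier [3—7 10, 6—7 10, 4—7 11, 7—8 12] → take 3—7 (10); add 3.
Step 3: frontier [3—5 4, 3—4 6, 3—8 11, 6—7 10, 4—7 11, 7—8 12] → take 3—5 (4); add 5.
Step 4: frontier [3—4 6, 3—8 11, 4—5 2, 6—7 10, 4—7 11, 7—8 12] → take 4—5 (2); add 4.
Step 5: frontier [3—8 11, 6—7 10, 7—8 12] → take 6—7 (10); add 6.
Step 6: frontier [3—8 11, 6—8 8, 7—8 12] → take 6—8 (8); add 8.
Step 7: frontier [1—8 13] → take 1—8 (13); add 1.
Vertex order: 7, 2, 3, 5, 4, 6, 8, 1. The 4th vertex is 5.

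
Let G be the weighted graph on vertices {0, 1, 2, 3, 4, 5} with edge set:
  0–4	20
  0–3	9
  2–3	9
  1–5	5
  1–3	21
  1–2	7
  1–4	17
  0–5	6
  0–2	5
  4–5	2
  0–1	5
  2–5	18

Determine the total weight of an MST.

Prim, starting at 0.
Step 1: frontier [0–1 5, 0–2 5, 0–5 6, 0–3 9, 0–4 20] → take 0–1 (5); add 1.
Step 2: frontier [0–2 5, 0–5 6, 0–3 9, 0–4 20, 1–5 5, 1–2 7, 1–4 17, 1–3 21] → take 0–2 (5); add 2.
Step 3: frontier [0–5 6, 0–3 9, 0–4 20, 1–5 5, 1–4 17, 1–3 21, 2–3 9, 2–5 18] → take 1–5 (5); add 5.
Step 4: frontier [0–3 9, 0–4 20, 1–4 17, 1–3 21, 2–3 9, 4–5 2] → take 4–5 (2); add 4.
Step 5: frontier [0–3 9, 1–3 21, 2–3 9] → take 0–3 (9); add 3.
MST edges: 0–1, 0–2, 1–5, 4–5, 0–3; total weight 5+5+5+2+9 = 26.

26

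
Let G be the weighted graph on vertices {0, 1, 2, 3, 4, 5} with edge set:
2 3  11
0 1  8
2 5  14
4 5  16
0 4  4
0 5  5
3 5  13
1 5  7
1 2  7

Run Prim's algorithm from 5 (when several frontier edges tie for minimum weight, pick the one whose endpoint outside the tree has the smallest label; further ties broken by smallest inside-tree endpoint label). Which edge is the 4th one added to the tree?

Prim's algorithm from 5:
Step 1: cheapest edge leaving the tree is 0 5 (5); add 0.
Step 2: cheapest edge leaving the tree is 0 4 (4); add 4.
Step 3: cheapest edge leaving the tree is 1 5 (7); add 1.
Step 4: cheapest edge leaving the tree is 1 2 (7); add 2.
Step 5: cheapest edge leaving the tree is 2 3 (11); add 3.
The 4th edge added is 1 2.

1-2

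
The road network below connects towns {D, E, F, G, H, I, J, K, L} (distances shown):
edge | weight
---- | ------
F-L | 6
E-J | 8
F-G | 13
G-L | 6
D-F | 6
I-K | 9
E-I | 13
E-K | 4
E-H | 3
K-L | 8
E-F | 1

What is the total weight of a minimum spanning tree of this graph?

Kruskal: consider edges lightest-first.
E-F (1): add — endpoints in different components.
E-H (3): add — endpoints in different components.
E-K (4): add — endpoints in different components.
D-F (6): add — endpoints in different components.
F-L (6): add — endpoints in different components.
G-L (6): add — endpoints in different components.
E-J (8): add — endpoints in different components.
K-L (8): skip — K and L already connected.
I-K (9): add — endpoints in different components.
MST edges: E-F, E-H, E-K, D-F, F-L, G-L, E-J, I-K; total weight 1+3+4+6+6+6+8+9 = 43.

43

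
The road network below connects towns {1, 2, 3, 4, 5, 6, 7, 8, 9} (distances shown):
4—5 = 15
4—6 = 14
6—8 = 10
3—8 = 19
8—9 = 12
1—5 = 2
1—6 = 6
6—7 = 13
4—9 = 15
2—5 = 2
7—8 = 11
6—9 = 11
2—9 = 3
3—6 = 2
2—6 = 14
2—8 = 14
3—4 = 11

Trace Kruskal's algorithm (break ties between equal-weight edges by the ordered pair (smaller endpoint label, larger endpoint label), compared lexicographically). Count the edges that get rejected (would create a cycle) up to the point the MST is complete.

Kruskal: consider edges lightest-first.
1—5 (2): add — endpoints in different components.
2—5 (2): add — endpoints in different components.
3—6 (2): add — endpoints in different components.
2—9 (3): add — endpoints in different components.
1—6 (6): add — endpoints in different components.
6—8 (10): add — endpoints in different components.
3—4 (11): add — endpoints in different components.
6—9 (11): skip — 6 and 9 already connected.
7—8 (11): add — endpoints in different components.
Edges rejected before the tree was complete: 1.

1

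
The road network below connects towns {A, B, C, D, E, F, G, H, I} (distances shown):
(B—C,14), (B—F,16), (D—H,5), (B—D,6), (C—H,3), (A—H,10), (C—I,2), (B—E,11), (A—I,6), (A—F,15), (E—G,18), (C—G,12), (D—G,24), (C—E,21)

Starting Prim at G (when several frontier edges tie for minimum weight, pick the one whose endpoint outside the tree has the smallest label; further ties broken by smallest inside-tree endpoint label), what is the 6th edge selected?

B-D

Prim, starting at G.
Step 1: frontier [C—G 12, E—G 18, D—G 24] → take C—G (12); add C.
Step 2: frontier [C—I 2, C—H 3, B—C 14, C—E 21, E—G 18, D—G 24] → take C—I (2); add I.
Step 3: frontier [C—H 3, B—C 14, C—E 21, E—G 18, D—G 24, A—I 6] → take C—H (3); add H.
Step 4: frontier [B—C 14, C—E 21, E—G 18, D—G 24, D—H 5, A—H 10, A—I 6] → take D—H (5); add D.
Step 5: frontier [B—C 14, C—E 21, B—D 6, E—G 18, A—H 10, A—I 6] → take A—I (6); add A.
Step 6: frontier [A—F 15, B—C 14, C—E 21, B—D 6, E—G 18] → take B—D (6); add B.
Step 7: frontier [A—F 15, B—E 11, B—F 16, C—E 21, E—G 18] → take B—E (11); add E.
Step 8: frontier [A—F 15, B—F 16] → take A—F (15); add F.
The 6th edge added is B—D.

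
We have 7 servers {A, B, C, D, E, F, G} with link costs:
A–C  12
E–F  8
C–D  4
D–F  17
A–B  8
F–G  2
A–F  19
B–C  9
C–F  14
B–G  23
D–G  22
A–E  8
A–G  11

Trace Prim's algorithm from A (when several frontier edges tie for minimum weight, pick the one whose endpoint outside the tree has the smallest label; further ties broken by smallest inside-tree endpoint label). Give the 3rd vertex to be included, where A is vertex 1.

E

Prim's algorithm from A:
Step 1: cheapest edge leaving the tree is A–B (8); add B.
Step 2: cheapest edge leaving the tree is A–E (8); add E.
Step 3: cheapest edge leaving the tree is E–F (8); add F.
Step 4: cheapest edge leaving the tree is F–G (2); add G.
Step 5: cheapest edge leaving the tree is B–C (9); add C.
Step 6: cheapest edge leaving the tree is C–D (4); add D.
Vertex order: A, B, E, F, G, C, D. The 3rd vertex is E.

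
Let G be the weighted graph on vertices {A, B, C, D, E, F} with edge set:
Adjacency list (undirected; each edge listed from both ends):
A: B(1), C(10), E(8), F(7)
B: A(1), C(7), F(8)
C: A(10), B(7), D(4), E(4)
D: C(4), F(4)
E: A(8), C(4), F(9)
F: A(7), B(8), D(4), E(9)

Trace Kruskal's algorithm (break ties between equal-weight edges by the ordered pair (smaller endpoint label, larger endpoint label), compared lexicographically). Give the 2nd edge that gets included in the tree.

C-D

Kruskal: consider edges lightest-first.
A—B (1): add. Components now {A,B} {C} {D} {E} {F}
C—D (4): add. Components now {A,B} {C,D} {E} {F}
C—E (4): add. Components now {A,B} {C,D,E} {F}
D—F (4): add. Components now {A,B} {C,D,E,F}
A—F (7): add. Components now {A,B,C,D,E,F}
The 2nd edge added is C—D.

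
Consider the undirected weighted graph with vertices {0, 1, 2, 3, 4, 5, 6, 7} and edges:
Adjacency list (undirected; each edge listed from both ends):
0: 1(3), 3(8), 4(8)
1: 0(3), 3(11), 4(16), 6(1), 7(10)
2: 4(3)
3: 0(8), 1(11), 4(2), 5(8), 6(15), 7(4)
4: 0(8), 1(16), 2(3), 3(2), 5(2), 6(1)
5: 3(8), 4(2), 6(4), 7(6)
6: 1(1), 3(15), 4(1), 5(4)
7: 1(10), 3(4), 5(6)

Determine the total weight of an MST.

16

Prim's algorithm from 4:
Step 1: cheapest edge leaving the tree is 4—6 (1); add 6.
Step 2: cheapest edge leaving the tree is 1—6 (1); add 1.
Step 3: cheapest edge leaving the tree is 3—4 (2); add 3.
Step 4: cheapest edge leaving the tree is 4—5 (2); add 5.
Step 5: cheapest edge leaving the tree is 0—1 (3); add 0.
Step 6: cheapest edge leaving the tree is 2—4 (3); add 2.
Step 7: cheapest edge leaving the tree is 3—7 (4); add 7.
MST edges: 4—6, 1—6, 3—4, 4—5, 0—1, 2—4, 3—7; total weight 1+1+2+2+3+3+4 = 16.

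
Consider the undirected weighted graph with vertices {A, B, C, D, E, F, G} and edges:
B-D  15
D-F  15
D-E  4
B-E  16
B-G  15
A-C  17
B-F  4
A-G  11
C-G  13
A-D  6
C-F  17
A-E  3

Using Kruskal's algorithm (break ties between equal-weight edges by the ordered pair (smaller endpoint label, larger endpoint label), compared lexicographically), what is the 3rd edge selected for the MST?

Sort edges by weight, then run Kruskal:
A-E (3): add — endpoints in different components.
B-F (4): add — endpoints in different components.
D-E (4): add — endpoints in different components.
A-D (6): skip — A and D already connected.
A-G (11): add — endpoints in different components.
C-G (13): add — endpoints in different components.
B-D (15): add — endpoints in different components.
The 3rd edge added is D-E.

D-E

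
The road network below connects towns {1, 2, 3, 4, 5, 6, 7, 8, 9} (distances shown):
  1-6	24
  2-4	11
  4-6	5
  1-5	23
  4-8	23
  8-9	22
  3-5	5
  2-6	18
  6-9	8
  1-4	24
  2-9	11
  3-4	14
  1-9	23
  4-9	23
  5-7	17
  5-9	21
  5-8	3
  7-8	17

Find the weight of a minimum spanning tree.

Sort edges by weight, then run Kruskal:
5-8 (3): add — endpoints in different components.
3-5 (5): add — endpoints in different components.
4-6 (5): add — endpoints in different components.
6-9 (8): add — endpoints in different components.
2-4 (11): add — endpoints in different components.
2-9 (11): skip — 2 and 9 already connected.
3-4 (14): add — endpoints in different components.
5-7 (17): add — endpoints in different components.
7-8 (17): skip — 7 and 8 already connected.
2-6 (18): skip — 2 and 6 already connected.
5-9 (21): skip — 5 and 9 already connected.
8-9 (22): skip — 8 and 9 already connected.
1-5 (23): add — endpoints in different components.
MST edges: 5-8, 3-5, 4-6, 6-9, 2-4, 3-4, 5-7, 1-5; total weight 3+5+5+8+11+14+17+23 = 86.

86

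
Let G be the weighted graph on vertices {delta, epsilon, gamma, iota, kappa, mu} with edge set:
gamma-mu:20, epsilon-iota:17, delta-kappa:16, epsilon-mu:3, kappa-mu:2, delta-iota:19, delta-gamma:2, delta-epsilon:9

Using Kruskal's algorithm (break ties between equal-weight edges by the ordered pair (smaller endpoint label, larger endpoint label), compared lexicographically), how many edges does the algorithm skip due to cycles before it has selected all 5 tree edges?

Kruskal's algorithm — process edges by increasing weight (ties by edge label):
delta-gamma (2): add — endpoints in different components.
kappa-mu (2): add — endpoints in different components.
epsilon-mu (3): add — endpoints in different components.
delta-epsilon (9): add — endpoints in different components.
delta-kappa (16): skip — kappa and delta already connected.
epsilon-iota (17): add — endpoints in different components.
Edges rejected before the tree was complete: 1.

1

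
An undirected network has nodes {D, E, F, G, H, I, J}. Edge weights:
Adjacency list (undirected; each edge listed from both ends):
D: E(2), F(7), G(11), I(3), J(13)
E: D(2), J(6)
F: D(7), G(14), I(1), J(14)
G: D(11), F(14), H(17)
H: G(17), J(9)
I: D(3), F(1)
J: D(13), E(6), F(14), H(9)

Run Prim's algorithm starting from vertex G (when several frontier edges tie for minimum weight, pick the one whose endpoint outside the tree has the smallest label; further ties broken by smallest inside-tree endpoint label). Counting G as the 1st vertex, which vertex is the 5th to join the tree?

Prim, starting at G.
Step 1: frontier [D G 11, F G 14, G H 17] → take D G (11); add D.
Step 2: frontier [D E 2, D I 3, D F 7, D J 13, F G 14, G H 17] → take D E (2); add E.
Step 3: frontier [D I 3, D F 7, D J 13, E J 6, F G 14, G H 17] → take D I (3); add I.
Step 4: frontier [D F 7, D J 13, E J 6, F G 14, G H 17, F I 1] → take F I (1); add F.
Step 5: frontier [D J 13, E J 6, F J 14, G H 17] → take E J (6); add J.
Step 6: frontier [G H 17, H J 9] → take H J (9); add H.
Vertex order: G, D, E, I, F, J, H. The 5th vertex is F.

F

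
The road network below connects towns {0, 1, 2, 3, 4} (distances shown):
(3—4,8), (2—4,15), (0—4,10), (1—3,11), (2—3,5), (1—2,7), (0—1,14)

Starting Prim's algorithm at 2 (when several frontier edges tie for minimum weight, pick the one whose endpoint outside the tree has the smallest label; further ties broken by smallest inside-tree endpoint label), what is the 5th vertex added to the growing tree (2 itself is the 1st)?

Prim, starting at 2.
Step 1: frontier [2—3 5, 1—2 7, 2—4 15] → take 2—3 (5); add 3.
Step 2: frontier [1—2 7, 2—4 15, 3—4 8, 1—3 11] → take 1—2 (7); add 1.
Step 3: frontier [0—1 14, 2—4 15, 3—4 8] → take 3—4 (8); add 4.
Step 4: frontier [0—1 14, 0—4 10] → take 0—4 (10); add 0.
Vertex order: 2, 3, 1, 4, 0. The 5th vertex is 0.

0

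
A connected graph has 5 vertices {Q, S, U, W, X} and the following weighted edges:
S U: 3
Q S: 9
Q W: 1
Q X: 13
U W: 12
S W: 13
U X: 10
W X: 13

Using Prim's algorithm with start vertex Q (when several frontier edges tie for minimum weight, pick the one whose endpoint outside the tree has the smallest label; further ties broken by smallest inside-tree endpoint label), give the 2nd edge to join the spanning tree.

Q-S

Prim, starting at Q.
Step 1: frontier [Q W 1, Q S 9, Q X 13] → take Q W (1); add W.
Step 2: frontier [Q S 9, Q X 13, U W 12, S W 13, W X 13] → take Q S (9); add S.
Step 3: frontier [Q X 13, S U 3, U W 12, W X 13] → take S U (3); add U.
Step 4: frontier [Q X 13, U X 10, W X 13] → take U X (10); add X.
The 2nd edge added is Q S.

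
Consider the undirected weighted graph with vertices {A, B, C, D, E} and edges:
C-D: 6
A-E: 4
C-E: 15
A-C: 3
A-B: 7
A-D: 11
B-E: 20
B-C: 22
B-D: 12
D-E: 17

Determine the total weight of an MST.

20

Prim, starting at B.
Step 1: cheapest edge leaving the tree is A-B (7); add A.
Step 2: cheapest edge leaving the tree is A-C (3); add C.
Step 3: cheapest edge leaving the tree is A-E (4); add E.
Step 4: cheapest edge leaving the tree is C-D (6); add D.
MST edges: A-B, A-C, A-E, C-D; total weight 7+3+4+6 = 20.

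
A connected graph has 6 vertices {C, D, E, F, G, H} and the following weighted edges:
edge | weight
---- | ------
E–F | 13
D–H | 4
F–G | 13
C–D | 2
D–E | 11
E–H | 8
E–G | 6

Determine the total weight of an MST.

Sort edges by weight, then run Kruskal:
C–D (2): add. Components now {C,D} {E} {F} {G} {H}
D–H (4): add. Components now {C,D,H} {E} {F} {G}
E–G (6): add. Components now {C,D,H} {E,G} {F}
E–H (8): add. Components now {C,D,E,G,H} {F}
D–E (11): skip — D and E already connected.
E–F (13): add. Components now {C,D,E,F,G,H}
MST edges: C–D, D–H, E–G, E–H, E–F; total weight 2+4+6+8+13 = 33.

33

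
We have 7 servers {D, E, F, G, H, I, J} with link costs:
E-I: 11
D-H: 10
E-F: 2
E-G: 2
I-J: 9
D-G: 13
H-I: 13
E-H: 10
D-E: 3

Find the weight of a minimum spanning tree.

Kruskal: consider edges lightest-first.
E-F (2): add — endpoints in different components.
E-G (2): add — endpoints in different components.
D-E (3): add — endpoints in different components.
I-J (9): add — endpoints in different components.
D-H (10): add — endpoints in different components.
E-H (10): skip — E and H already connected.
E-I (11): add — endpoints in different components.
MST edges: E-F, E-G, D-E, I-J, D-H, E-I; total weight 2+2+3+9+10+11 = 37.

37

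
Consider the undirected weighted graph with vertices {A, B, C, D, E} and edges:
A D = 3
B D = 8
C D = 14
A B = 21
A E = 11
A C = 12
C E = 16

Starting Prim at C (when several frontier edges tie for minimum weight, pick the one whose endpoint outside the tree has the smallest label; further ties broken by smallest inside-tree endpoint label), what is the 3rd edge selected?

Prim's algorithm from C:
Step 1: frontier [A C 12, C D 14, C E 16] → take A C (12); add A.
Step 2: frontier [A D 3, A E 11, A B 21, C D 14, C E 16] → take A D (3); add D.
Step 3: frontier [A E 11, A B 21, C E 16, B D 8] → take B D (8); add B.
Step 4: frontier [A E 11, C E 16] → take A E (11); add E.
The 3rd edge added is B D.

B-D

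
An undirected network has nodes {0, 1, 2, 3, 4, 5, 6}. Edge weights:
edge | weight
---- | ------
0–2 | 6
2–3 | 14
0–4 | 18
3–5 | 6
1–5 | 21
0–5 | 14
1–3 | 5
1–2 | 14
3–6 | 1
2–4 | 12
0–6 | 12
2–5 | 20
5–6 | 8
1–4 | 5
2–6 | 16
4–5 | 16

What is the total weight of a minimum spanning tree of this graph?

35

Prim's algorithm from 2:
Step 1: cheapest edge leaving the tree is 0–2 (6); add 0.
Step 2: cheapest edge leaving the tree is 2–4 (12); add 4.
Step 3: cheapest edge leaving the tree is 1–4 (5); add 1.
Step 4: cheapest edge leaving the tree is 1–3 (5); add 3.
Step 5: cheapest edge leaving the tree is 3–6 (1); add 6.
Step 6: cheapest edge leaving the tree is 3–5 (6); add 5.
MST edges: 0–2, 2–4, 1–4, 1–3, 3–6, 3–5; total weight 6+12+5+5+1+6 = 35.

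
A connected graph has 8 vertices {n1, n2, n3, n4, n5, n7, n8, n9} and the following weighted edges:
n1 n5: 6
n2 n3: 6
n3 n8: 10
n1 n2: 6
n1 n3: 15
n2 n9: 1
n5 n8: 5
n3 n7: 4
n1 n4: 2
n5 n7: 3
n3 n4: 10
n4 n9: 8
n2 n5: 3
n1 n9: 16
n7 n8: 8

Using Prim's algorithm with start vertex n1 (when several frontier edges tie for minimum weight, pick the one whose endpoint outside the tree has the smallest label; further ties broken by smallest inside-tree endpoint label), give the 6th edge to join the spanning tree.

Prim, starting at n1.
Step 1: cheapest edge leaving the tree is n1 n4 (2); add n4.
Step 2: cheapest edge leaving the tree is n1 n2 (6); add n2.
Step 3: cheapest edge leaving the tree is n2 n9 (1); add n9.
Step 4: cheapest edge leaving the tree is n2 n5 (3); add n5.
Step 5: cheapest edge leaving the tree is n5 n7 (3); add n7.
Step 6: cheapest edge leaving the tree is n3 n7 (4); add n3.
Step 7: cheapest edge leaving the tree is n5 n8 (5); add n8.
The 6th edge added is n3 n7.

n3-n7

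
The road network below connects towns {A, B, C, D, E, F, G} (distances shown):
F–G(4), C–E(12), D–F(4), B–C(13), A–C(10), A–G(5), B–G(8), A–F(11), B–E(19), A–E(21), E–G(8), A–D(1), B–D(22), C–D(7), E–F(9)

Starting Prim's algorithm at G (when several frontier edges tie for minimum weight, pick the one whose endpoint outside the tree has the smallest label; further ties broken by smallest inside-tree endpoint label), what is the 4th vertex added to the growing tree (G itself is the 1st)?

Prim's algorithm from G:
Step 1: cheapest edge leaving the tree is F–G (4); add F.
Step 2: cheapest edge leaving the tree is D–F (4); add D.
Step 3: cheapest edge leaving the tree is A–D (1); add A.
Step 4: cheapest edge leaving the tree is C–D (7); add C.
Step 5: cheapest edge leaving the tree is B–G (8); add B.
Step 6: cheapest edge leaving the tree is E–G (8); add E.
Vertex order: G, F, D, A, C, B, E. The 4th vertex is A.

A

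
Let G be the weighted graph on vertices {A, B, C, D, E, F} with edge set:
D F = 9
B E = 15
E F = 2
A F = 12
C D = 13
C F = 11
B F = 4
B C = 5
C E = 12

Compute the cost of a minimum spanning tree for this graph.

32

Prim's algorithm from D:
Step 1: frontier [D F 9, C D 13] → take D F (9); add F.
Step 2: frontier [C D 13, E F 2, B F 4, C F 11, A F 12] → take E F (2); add E.
Step 3: frontier [C D 13, C E 12, B E 15, B F 4, C F 11, A F 12] → take B F (4); add B.
Step 4: frontier [B C 5, C D 13, C E 12, C F 11, A F 12] → take B C (5); add C.
Step 5: frontier [A F 12] → take A F (12); add A.
MST edges: D F, E F, B F, B C, A F; total weight 9+2+4+5+12 = 32.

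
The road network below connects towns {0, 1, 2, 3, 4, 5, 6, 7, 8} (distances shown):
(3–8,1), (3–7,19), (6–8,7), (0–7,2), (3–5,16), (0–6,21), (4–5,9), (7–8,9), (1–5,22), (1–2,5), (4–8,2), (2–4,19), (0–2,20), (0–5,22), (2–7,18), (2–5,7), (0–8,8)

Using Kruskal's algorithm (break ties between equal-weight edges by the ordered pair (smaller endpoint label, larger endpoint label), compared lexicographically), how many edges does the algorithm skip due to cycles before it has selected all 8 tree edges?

0

Sort edges by weight, then run Kruskal:
3–8 (1): add — endpoints in different components.
0–7 (2): add — endpoints in different components.
4–8 (2): add — endpoints in different components.
1–2 (5): add — endpoints in different components.
2–5 (7): add — endpoints in different components.
6–8 (7): add — endpoints in different components.
0–8 (8): add — endpoints in different components.
4–5 (9): add — endpoints in different components.
Edges rejected before the tree was complete: 0.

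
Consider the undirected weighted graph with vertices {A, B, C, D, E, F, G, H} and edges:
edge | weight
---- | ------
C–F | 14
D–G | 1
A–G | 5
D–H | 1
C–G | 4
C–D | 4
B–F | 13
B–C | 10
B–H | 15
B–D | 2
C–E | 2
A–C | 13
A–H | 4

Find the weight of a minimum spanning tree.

27

Prim's algorithm from G:
Step 1: cheapest edge leaving the tree is D–G (1); add D.
Step 2: cheapest edge leaving the tree is D–H (1); add H.
Step 3: cheapest edge leaving the tree is B–D (2); add B.
Step 4: cheapest edge leaving the tree is A–H (4); add A.
Step 5: cheapest edge leaving the tree is C–D (4); add C.
Step 6: cheapest edge leaving the tree is C–E (2); add E.
Step 7: cheapest edge leaving the tree is B–F (13); add F.
MST edges: D–G, D–H, B–D, A–H, C–D, C–E, B–F; total weight 1+1+2+4+4+2+13 = 27.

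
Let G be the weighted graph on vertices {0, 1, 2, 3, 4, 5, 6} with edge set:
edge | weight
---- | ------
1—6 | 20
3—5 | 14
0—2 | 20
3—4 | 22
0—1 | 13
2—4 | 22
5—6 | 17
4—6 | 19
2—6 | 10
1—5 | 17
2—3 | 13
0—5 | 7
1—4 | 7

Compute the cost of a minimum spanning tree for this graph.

64

Prim, starting at 1.
Step 1: frontier [1—4 7, 0—1 13, 1—5 17, 1—6 20] → take 1—4 (7); add 4.
Step 2: frontier [0—1 13, 1—5 17, 1—6 20, 4—6 19, 2—4 22, 3—4 22] → take 0—1 (13); add 0.
Step 3: frontier [0—5 7, 0—2 20, 1—5 17, 1—6 20, 4—6 19, 2—4 22, 3—4 22] → take 0—5 (7); add 5.
Step 4: frontier [0—2 20, 1—6 20, 4—6 19, 2—4 22, 3—4 22, 3—5 14, 5—6 17] → take 3—5 (14); add 3.
Step 5: frontier [0—2 20, 1—6 20, 2—3 13, 4—6 19, 2—4 22, 5—6 17] → take 2—3 (13); add 2.
Step 6: frontier [1—6 20, 2—6 10, 4—6 19, 5—6 17] → take 2—6 (10); add 6.
MST edges: 1—4, 0—1, 0—5, 3—5, 2—3, 2—6; total weight 7+13+7+14+13+10 = 64.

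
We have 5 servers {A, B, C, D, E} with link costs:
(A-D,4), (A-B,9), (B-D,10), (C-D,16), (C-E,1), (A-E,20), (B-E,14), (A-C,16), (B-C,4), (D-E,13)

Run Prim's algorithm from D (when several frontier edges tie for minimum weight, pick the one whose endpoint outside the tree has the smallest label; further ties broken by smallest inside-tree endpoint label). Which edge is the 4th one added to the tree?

C-E

Prim, starting at D.
Step 1: cheapest edge leaving the tree is A-D (4); add A.
Step 2: cheapest edge leaving the tree is A-B (9); add B.
Step 3: cheapest edge leaving the tree is B-C (4); add C.
Step 4: cheapest edge leaving the tree is C-E (1); add E.
The 4th edge added is C-E.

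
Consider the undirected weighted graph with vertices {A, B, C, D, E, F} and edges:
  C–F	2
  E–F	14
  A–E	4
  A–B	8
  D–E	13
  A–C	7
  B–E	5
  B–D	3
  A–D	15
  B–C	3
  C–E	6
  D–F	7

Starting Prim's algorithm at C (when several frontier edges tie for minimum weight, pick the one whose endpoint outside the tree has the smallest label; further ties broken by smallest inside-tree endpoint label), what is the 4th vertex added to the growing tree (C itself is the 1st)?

Grow the tree from C using Prim:
Step 1: cheapest edge leaving the tree is C–F (2); add F.
Step 2: cheapest edge leaving the tree is B–C (3); add B.
Step 3: cheapest edge leaving the tree is B–D (3); add D.
Step 4: cheapest edge leaving the tree is B–E (5); add E.
Step 5: cheapest edge leaving the tree is A–E (4); add A.
Vertex order: C, F, B, D, E, A. The 4th vertex is D.

D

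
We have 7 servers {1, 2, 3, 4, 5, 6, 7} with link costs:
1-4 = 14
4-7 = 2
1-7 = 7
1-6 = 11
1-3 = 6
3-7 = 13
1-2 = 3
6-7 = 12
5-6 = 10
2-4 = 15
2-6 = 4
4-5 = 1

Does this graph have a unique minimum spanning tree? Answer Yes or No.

Kruskal: consider edges lightest-first.
4-5 (1): add — endpoints in different components.
4-7 (2): add — endpoints in different components.
1-2 (3): add — endpoints in different components.
2-6 (4): add — endpoints in different components.
1-3 (6): add — endpoints in different components.
1-7 (7): add — endpoints in different components.
Every non-tree edge has weight strictly greater than the heaviest edge on the tree path between its endpoints, so the MST is unique.

Yes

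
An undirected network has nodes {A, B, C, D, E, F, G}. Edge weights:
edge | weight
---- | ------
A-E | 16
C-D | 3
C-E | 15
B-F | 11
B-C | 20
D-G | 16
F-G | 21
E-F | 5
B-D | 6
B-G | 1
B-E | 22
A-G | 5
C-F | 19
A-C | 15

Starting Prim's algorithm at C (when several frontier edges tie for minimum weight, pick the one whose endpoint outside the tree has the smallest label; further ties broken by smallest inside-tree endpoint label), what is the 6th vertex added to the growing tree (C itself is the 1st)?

Prim's algorithm from C:
Step 1: cheapest edge leaving the tree is C-D (3); add D.
Step 2: cheapest edge leaving the tree is B-D (6); add B.
Step 3: cheapest edge leaving the tree is B-G (1); add G.
Step 4: cheapest edge leaving the tree is A-G (5); add A.
Step 5: cheapest edge leaving the tree is B-F (11); add F.
Step 6: cheapest edge leaving the tree is E-F (5); add E.
Vertex order: C, D, B, G, A, F, E. The 6th vertex is F.

F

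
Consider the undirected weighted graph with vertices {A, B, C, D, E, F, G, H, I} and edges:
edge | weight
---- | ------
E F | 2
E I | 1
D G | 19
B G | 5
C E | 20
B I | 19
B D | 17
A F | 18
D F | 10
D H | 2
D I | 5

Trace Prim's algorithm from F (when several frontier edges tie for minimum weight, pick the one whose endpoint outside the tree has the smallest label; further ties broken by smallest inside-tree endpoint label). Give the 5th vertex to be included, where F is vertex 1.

Prim's algorithm from F:
Step 1: cheapest edge leaving the tree is E F (2); add E.
Step 2: cheapest edge leaving the tree is E I (1); add I.
Step 3: cheapest edge leaving the tree is D I (5); add D.
Step 4: cheapest edge leaving the tree is D H (2); add H.
Step 5: cheapest edge leaving the tree is B D (17); add B.
Step 6: cheapest edge leaving the tree is B G (5); add G.
Step 7: cheapest edge leaving the tree is A F (18); add A.
Step 8: cheapest edge leaving the tree is C E (20); add C.
Vertex order: F, E, I, D, H, B, G, A, C. The 5th vertex is H.

H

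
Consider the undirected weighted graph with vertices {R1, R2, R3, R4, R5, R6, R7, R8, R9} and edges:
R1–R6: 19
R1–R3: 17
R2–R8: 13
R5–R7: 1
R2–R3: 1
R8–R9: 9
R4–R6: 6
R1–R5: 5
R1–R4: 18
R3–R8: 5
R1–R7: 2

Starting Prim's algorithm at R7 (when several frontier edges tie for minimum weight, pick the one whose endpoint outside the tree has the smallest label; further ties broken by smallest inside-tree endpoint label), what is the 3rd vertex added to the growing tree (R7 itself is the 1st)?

R1

Prim's algorithm from R7:
Step 1: cheapest edge leaving the tree is R5–R7 (1); add R5.
Step 2: cheapest edge leaving the tree is R1–R7 (2); add R1.
Step 3: cheapest edge leaving the tree is R1–R3 (17); add R3.
Step 4: cheapest edge leaving the tree is R2–R3 (1); add R2.
Step 5: cheapest edge leaving the tree is R3–R8 (5); add R8.
Step 6: cheapest edge leaving the tree is R8–R9 (9); add R9.
Step 7: cheapest edge leaving the tree is R1–R4 (18); add R4.
Step 8: cheapest edge leaving the tree is R4–R6 (6); add R6.
Vertex order: R7, R5, R1, R3, R2, R8, R9, R4, R6. The 3rd vertex is R1.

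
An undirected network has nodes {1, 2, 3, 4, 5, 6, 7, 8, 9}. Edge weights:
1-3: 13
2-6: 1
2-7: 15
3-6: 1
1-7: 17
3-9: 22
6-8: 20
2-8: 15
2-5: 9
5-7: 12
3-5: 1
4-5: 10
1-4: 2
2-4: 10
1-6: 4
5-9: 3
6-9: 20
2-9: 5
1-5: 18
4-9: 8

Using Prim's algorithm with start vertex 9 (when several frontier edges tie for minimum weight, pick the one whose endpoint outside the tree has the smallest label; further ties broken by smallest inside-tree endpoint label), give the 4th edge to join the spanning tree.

Prim, starting at 9.
Step 1: cheapest edge leaving the tree is 5-9 (3); add 5.
Step 2: cheapest edge leaving the tree is 3-5 (1); add 3.
Step 3: cheapest edge leaving the tree is 3-6 (1); add 6.
Step 4: cheapest edge leaving the tree is 2-6 (1); add 2.
Step 5: cheapest edge leaving the tree is 1-6 (4); add 1.
Step 6: cheapest edge leaving the tree is 1-4 (2); add 4.
Step 7: cheapest edge leaving the tree is 5-7 (12); add 7.
Step 8: cheapest edge leaving the tree is 2-8 (15); add 8.
The 4th edge added is 2-6.

2-6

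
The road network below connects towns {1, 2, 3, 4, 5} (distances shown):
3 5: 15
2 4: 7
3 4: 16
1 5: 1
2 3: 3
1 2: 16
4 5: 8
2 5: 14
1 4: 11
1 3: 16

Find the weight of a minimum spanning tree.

19

Prim, starting at 2.
Step 1: frontier [2 3 3, 2 4 7, 2 5 14, 1 2 16] → take 2 3 (3); add 3.
Step 2: frontier [2 4 7, 2 5 14, 1 2 16, 3 5 15, 1 3 16, 3 4 16] → take 2 4 (7); add 4.
Step 3: frontier [2 5 14, 1 2 16, 3 5 15, 1 3 16, 4 5 8, 1 4 11] → take 4 5 (8); add 5.
Step 4: frontier [1 2 16, 1 3 16, 1 4 11, 1 5 1] → take 1 5 (1); add 1.
MST edges: 2 3, 2 4, 4 5, 1 5; total weight 3+7+8+1 = 19.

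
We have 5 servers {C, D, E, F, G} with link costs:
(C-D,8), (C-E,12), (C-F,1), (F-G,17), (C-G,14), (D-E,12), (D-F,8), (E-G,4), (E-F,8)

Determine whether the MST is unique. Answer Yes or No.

Kruskal: consider edges lightest-first.
C-F (1): add. Components now {C,F} {D} {E} {G}
E-G (4): add. Components now {C,F} {D} {E,G}
C-D (8): add. Components now {C,D,F} {E,G}
D-F (8): skip — D and F already connected.
E-F (8): add. Components now {C,D,E,F,G}
Non-tree edge D-F has weight 8, equal to the heaviest edge on its tree cycle — swapping gives another MST of the same weight. Not unique.

No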